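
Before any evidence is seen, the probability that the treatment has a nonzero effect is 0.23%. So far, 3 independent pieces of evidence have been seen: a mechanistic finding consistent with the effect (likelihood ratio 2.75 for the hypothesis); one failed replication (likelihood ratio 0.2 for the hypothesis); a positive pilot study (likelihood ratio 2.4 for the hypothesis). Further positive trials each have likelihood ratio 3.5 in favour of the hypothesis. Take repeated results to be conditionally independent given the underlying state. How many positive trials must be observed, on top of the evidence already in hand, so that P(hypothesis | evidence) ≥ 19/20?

Prior odds = 0.0023/0.9977 = 23/9977.
Combined Bayes factor of the evidence already in hand = 2.75 × 0.2 × 2.4 = 1.32.
Odds after that evidence = (23/9977) × 1.32 = 69/22675.
Target odds = 0.95/0.05 = 19.
Need 3.5ⁿ ≥ 19 ÷ (69/22675) = 430825/69.
3.5⁶ = 1838.265625 falls short of 430825/69 but 3.5⁷ = 823543/128 reaches it, so n = 7.

7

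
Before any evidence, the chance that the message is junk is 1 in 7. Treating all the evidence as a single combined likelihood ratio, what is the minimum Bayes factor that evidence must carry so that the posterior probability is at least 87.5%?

Prior odds = (1/7)/(6/7) = 1/6.
Target odds = 0.875/0.125 = 7.
Required Bayes factor = 7 ÷ (1/6) = 42.

42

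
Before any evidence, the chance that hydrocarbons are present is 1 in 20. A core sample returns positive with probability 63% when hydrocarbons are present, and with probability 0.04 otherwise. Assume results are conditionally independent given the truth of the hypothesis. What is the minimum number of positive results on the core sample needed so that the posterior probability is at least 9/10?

2

Prior odds = 0.05/0.95 = 1/19.
Likelihood ratio of a positive result = 0.63/0.04 = 15.75.
Target odds: 0.9 ÷ 0.1 = 9.
Need (1/19) × 15.75ⁿ ≥ 9, i.e. 15.75ⁿ ≥ 171.
15.75¹ = 15.75 falls short of 171 but 15.75² = 248.0625 reaches it, so n = 2.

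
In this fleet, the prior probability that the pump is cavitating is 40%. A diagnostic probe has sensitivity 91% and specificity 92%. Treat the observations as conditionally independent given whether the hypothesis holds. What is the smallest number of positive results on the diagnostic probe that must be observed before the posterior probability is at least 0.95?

Prior odds = 0.4/0.6 = 2/3.
False-positive rate = 1 − 0.92 = 0.08; likelihood ratio of a positive = 0.91/0.08 = 11.375.
Target odds: 0.95 ÷ 0.05 = 19.
Require 11.375ⁿ ≥ 19 ÷ (2/3) = 28.5.
11.375¹ = 11.375 falls short of 28.5 but 11.375² = 129.390625 reaches it, so n = 2.

2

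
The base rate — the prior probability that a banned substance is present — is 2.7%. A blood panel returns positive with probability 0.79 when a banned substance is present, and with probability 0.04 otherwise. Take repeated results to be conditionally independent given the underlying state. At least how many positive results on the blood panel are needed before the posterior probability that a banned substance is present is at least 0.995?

3

Prior odds = 0.027/0.973 = 27/973.
Likelihood ratio of a positive result = 0.79/0.04 = 19.75.
Target odds: 0.995 ÷ 0.005 = 199.
Need (27/973) × 19.75ⁿ ≥ 199, i.e. 19.75ⁿ ≥ 193627/27.
19.75² = 390.0625 falls short of 193627/27 but 19.75³ = 7703.734375 reaches it, so n = 3.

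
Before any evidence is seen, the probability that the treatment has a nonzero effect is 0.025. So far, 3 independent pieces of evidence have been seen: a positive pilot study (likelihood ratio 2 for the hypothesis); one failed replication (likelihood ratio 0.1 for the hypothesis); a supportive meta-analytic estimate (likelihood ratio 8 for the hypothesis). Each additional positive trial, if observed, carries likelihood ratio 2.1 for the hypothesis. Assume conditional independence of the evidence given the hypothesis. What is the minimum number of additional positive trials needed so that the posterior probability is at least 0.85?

Prior odds = 0.025/0.975 = 1/39.
Combined Bayes factor of the evidence already in hand = 2 × 0.1 × 8 = 1.6.
Odds after that evidence = (1/39) × 1.6 = 8/195.
Target odds = 0.85/0.15 = 17/3.
Need 2.1ⁿ ≥ 17/3 ÷ (8/195) = 138.125.
2.1⁶ = 85766121/1000000 falls short of 138.125 but 2.1⁷ ≈180.109 reaches it, so n = 7.

7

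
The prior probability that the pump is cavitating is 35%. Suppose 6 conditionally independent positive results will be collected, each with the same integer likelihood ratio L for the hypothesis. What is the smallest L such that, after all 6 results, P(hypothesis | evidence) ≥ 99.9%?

4

Prior odds = 0.35/0.65 = 7/13.
Target odds = 0.999/0.001 = 999.
Need L⁶ ≥ 999 ÷ (7/13) = 12987/7.
3⁶ = 729 < 12987/7 ≤ 4096 = 4⁶, so L = 4.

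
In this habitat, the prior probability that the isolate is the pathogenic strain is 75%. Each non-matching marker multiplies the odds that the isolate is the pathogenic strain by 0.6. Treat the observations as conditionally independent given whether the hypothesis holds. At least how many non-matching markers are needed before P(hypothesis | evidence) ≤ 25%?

5

Prior odds: 0.75 ÷ 0.25 = 3.
Likelihood ratio per non-matching marker = 0.6.
Target odds: 0.25 ÷ 0.75 = 1/3.
Require 0.6ⁿ ≤ 1/3 ÷ 3 = 1/9.
0.6⁴ = 0.1296 is still above 1/9 but 0.6⁵ = 0.07776 is at or below it, so n = 5.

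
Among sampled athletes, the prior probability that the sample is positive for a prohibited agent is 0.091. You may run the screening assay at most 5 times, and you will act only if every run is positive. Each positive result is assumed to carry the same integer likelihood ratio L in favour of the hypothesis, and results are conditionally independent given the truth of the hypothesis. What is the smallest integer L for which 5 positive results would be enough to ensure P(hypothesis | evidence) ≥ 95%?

3

Prior odds = 0.091/0.909 = 91/909.
Target odds = 0.95/0.05 = 19.
Need L⁵ ≥ 19 ÷ (91/909) = 17271/91.
2⁵ = 32 < 17271/91 ≤ 243 = 3⁵, so L = 3.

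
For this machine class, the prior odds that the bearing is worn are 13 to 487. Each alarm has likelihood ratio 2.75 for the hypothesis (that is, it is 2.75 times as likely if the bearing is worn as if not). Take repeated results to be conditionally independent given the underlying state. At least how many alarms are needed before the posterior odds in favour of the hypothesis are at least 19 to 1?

7

Prior odds = 13/487.
Likelihood ratio per alarm = 2.75.
Target odds = 19.
Need (13/487) × 2.75ⁿ ≥ 19, i.e. 2.75ⁿ ≥ 9253/13.
2.75⁶ = 1771561/4096 falls short of 9253/13 but 2.75⁷ = 19487171/16384 reaches it, so n = 7.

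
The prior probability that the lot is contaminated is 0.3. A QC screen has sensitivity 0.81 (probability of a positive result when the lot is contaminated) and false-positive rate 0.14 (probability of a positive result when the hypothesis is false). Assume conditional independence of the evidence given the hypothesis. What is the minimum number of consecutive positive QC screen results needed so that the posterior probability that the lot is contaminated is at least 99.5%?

Prior odds: 0.3 ÷ 0.7 = 3/7.
Likelihood ratio of a positive result = 0.81/0.14 = 81/14.
Target odds: 0.995 ÷ 0.005 = 199.
Need (3/7) × (81/14)ⁿ ≥ 199, i.e. (81/14)ⁿ ≥ 1393/3.
(81/14)³ = 531441/2744 falls short of 1393/3 but (81/14)⁴ = 43046721/38416 reaches it, so n = 4.

4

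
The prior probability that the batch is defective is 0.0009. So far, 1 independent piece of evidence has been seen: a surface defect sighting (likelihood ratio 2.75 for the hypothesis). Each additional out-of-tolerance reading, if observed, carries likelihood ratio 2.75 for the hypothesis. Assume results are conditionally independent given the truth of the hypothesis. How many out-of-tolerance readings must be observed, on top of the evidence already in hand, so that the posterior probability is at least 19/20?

9

Prior odds = 0.0009/0.9991 = 9/9991.
Bayes factor of the evidence already in hand = 2.75.
Odds after that evidence = (9/9991) × 2.75 = 99/39964.
Target odds = 0.95/0.05 = 19.
Need 2.75ⁿ ≥ 19 ÷ (99/39964) = 759316/99.
2.75⁸ = 214358881/65536 falls short of 759316/99 but 2.75⁹ ≈8994.86 reaches it, so n = 9.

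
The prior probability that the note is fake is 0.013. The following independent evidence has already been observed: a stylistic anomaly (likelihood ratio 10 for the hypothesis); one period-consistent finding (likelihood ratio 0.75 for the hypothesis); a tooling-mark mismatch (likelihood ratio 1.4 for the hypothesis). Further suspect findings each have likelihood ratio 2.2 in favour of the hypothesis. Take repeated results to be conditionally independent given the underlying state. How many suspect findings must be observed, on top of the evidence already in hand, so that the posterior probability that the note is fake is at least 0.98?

Prior odds = 0.013/0.987 = 13/987.
Combined Bayes factor of the evidence already in hand = 10 × 0.75 × 1.4 = 10.5.
Odds after that evidence = (13/987) × 10.5 = 13/94.
Target odds = 0.98/0.02 = 49.
Need 2.2ⁿ ≥ 49 ÷ (13/94) = 4606/13.
2.2⁷ = 19487171/78125 falls short of 4606/13 but 2.2⁸ = 214358881/390625 reaches it, so n = 8.

8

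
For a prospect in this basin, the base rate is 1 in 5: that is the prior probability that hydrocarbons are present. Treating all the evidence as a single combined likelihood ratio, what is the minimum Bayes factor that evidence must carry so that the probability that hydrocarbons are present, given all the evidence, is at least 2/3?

8

Prior odds = 0.2/0.8 = 0.25.
Target odds = (2/3)/(1/3) = 2.
Required Bayes factor = 2 ÷ 0.25 = 8.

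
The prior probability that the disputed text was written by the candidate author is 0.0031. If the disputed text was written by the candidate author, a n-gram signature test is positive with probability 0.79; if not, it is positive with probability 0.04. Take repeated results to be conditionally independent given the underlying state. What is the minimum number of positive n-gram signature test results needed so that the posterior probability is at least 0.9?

Prior odds = 0.0031/0.9969 = 31/9969.
Likelihood ratio of a positive = 0.79/0.04 = 19.75.
Target odds: 0.9 ÷ 0.1 = 9.
Require 19.75ⁿ ≥ 9 ÷ (31/9969) = 89721/31.
19.75² = 390.0625 falls short of 89721/31 but 19.75³ = 7703.734375 reaches it, so n = 3.

3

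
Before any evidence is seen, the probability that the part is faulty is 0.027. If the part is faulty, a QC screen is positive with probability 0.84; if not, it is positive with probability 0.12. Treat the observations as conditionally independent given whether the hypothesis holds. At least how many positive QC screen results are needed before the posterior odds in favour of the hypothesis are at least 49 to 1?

4

Prior odds: 0.027 ÷ 0.973 = 27/973.
Likelihood ratio of a positive = 0.84/0.12 = 7.
Target odds = 49.
Need (27/973) × 7ⁿ ≥ 49, i.e. 7ⁿ ≥ 47677/27.
7³ = 343 falls short of 47677/27 but 7⁴ = 2401 reaches it, so n = 4.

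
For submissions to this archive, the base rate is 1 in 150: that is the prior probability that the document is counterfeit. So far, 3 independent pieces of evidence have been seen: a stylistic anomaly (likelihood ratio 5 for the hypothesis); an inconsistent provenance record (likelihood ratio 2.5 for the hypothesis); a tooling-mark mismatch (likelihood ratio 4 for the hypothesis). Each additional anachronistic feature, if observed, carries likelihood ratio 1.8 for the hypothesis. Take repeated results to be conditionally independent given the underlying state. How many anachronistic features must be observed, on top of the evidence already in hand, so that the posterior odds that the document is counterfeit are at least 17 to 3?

5

Prior odds = (1/150)/(149/150) = 1/149.
Combined Bayes factor of the evidence already in hand = 5 × 2.5 × 4 = 50.
Odds after that evidence = (1/149) × 50 = 50/149.
Target odds = 17/3.
Need 1.8ⁿ ≥ 17/3 ÷ (50/149) = 2533/150.
1.8⁴ = 10.4976 falls short of 2533/150 but 1.8⁵ = 18.89568 reaches it, so n = 5.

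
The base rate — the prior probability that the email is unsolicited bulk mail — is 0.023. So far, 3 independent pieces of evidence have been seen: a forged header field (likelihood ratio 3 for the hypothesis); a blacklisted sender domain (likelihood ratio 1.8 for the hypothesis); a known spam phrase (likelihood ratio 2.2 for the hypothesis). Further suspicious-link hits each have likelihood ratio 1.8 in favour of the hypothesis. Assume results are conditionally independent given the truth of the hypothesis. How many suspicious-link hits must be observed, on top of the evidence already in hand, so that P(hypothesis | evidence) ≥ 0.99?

Prior odds = 0.023/0.977 = 23/977.
Combined Bayes factor of the evidence already in hand = 3 × 1.8 × 2.2 = 11.88.
Odds after that evidence = (23/977) × 11.88 = 6831/24425.
Target odds = 0.99/0.01 = 99.
Need 1.8ⁿ ≥ 99 ÷ (6831/24425) = 24425/69.
1.8⁹ = 387420489/1953125 falls short of 24425/69 but 1.8¹⁰ ≈357.047 reaches it, so n = 10.

10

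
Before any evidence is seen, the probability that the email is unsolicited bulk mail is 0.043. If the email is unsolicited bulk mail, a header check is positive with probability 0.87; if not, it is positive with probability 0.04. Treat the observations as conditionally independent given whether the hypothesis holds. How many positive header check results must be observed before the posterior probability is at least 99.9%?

4

Prior odds: 0.043 ÷ 0.957 = 43/957.
Likelihood ratio of a positive = 0.87/0.04 = 21.75.
Target posterior odds = 0.999/0.001 = 999.
Require 21.75ⁿ ≥ 999 ÷ (43/957) = 956043/43.
21.75³ = 658503/64 falls short of 956043/43 but 21.75⁴ = 57289761/256 reaches it, so n = 4.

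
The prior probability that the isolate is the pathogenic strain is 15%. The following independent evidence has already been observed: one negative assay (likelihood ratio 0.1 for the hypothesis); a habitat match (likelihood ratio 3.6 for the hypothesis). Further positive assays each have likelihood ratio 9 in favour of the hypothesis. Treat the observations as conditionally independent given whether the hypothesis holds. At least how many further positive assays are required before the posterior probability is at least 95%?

Prior odds = 0.15/0.85 = 3/17.
Combined Bayes factor of the evidence already in hand = 0.1 × 3.6 = 0.36.
Odds after that evidence = (3/17) × 0.36 = 27/425.
Target odds = 0.95/0.05 = 19.
Need 9ⁿ ≥ 19 ÷ (27/425) = 8075/27.
9² = 81 falls short of 8075/27 but 9³ = 729 reaches it, so n = 3.

3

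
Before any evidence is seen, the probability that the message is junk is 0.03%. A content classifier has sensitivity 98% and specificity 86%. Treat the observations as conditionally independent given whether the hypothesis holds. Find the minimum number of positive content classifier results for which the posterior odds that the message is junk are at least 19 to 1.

Prior odds = 0.0003/0.9997 = 3/9997.
False-positive rate = 1 − 0.86 = 0.14; likelihood ratio of a positive = 0.98/0.14 = 7.
Target odds = 19.
Need (3/9997) × 7ⁿ ≥ 19, i.e. 7ⁿ ≥ 189943/3.
7⁵ = 16807 falls short of 189943/3 but 7⁶ = 117649 reaches it, so n = 6.

6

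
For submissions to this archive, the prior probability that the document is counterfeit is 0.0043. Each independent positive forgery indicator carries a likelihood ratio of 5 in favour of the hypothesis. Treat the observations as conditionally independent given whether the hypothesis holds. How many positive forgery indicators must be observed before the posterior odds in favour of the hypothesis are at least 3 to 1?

5

Prior odds: 0.0043 ÷ 0.9957 = 43/9957.
Likelihood ratio per positive forgery indicator = 5.
Target odds = 3.
Require 5ⁿ ≥ 3 ÷ (43/9957) = 29871/43.
5⁴ = 625 falls short of 29871/43 but 5⁵ = 3125 reaches it, so n = 5.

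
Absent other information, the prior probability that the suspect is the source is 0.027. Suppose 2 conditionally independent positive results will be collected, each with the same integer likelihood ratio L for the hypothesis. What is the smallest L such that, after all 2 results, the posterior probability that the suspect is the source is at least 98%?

Prior odds = 0.027/0.973 = 27/973.
Target odds = 0.98/0.02 = 49.
Need L² ≥ 49 ÷ (27/973) = 47677/27.
42² = 1764 < 47677/27 ≤ 1849 = 43², so L = 43.

43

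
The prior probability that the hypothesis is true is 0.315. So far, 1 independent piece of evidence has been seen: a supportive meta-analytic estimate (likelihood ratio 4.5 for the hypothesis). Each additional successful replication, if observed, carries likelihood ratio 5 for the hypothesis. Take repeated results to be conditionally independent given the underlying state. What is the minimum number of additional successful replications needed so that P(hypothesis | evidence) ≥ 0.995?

Prior odds = 0.315/0.685 = 63/137.
Bayes factor of the evidence already in hand = 4.5.
Odds after that evidence = (63/137) × 4.5 = 567/274.
Target odds = 0.995/0.005 = 199.
Need 5ⁿ ≥ 199 ÷ (567/274) = 54526/567.
5² = 25 falls short of 54526/567 but 5³ = 125 reaches it, so n = 3.

3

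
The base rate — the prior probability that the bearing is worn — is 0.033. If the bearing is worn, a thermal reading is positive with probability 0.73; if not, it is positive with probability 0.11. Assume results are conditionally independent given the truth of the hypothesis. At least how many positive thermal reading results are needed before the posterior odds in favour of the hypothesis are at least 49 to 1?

4

Prior odds: 0.033 ÷ 0.967 = 33/967.
Likelihood ratio of a positive = 0.73/0.11 = 73/11.
Target odds = 49.
Require (73/11)ⁿ ≥ 49 ÷ (33/967) = 47383/33.
(73/11)³ = 389017/1331 falls short of 47383/33 but (73/11)⁴ = 28398241/14641 reaches it, so n = 4.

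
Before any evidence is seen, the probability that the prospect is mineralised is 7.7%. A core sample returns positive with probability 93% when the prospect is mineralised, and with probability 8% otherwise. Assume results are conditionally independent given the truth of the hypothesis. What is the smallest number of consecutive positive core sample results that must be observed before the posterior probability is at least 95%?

3

Prior odds = 0.077/0.923 = 77/923.
Likelihood ratio of a positive result = 0.93/0.08 = 11.625.
Target posterior odds = 0.95/0.05 = 19.
Need (77/923) × 11.625ⁿ ≥ 19, i.e. 11.625ⁿ ≥ 17537/77.
11.625² = 135.140625 falls short of 17537/77 but 11.625³ = 804357/512 reaches it, so n = 3.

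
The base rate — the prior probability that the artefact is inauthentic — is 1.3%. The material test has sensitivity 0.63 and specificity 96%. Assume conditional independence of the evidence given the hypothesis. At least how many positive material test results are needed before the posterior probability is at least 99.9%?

Prior odds = 0.013/0.987 = 13/987.
False-positive rate = 1 − 0.96 = 0.04; likelihood ratio of a positive = 0.63/0.04 = 15.75.
Target posterior odds = 0.999/0.001 = 999.
Need (13/987) × 15.75ⁿ ≥ 999, i.e. 15.75ⁿ ≥ 986013/13.
15.75⁴ = 15752961/256 falls short of 986013/13 but 15.75⁵ = 992436543/1024 reaches it, so n = 5.

5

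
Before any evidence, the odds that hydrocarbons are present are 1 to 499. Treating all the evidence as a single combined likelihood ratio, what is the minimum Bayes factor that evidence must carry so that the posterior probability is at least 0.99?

Prior odds = 1/499.
Target odds = 0.99/0.01 = 99.
Required Bayes factor = 99 ÷ (1/499) = 49401.

49401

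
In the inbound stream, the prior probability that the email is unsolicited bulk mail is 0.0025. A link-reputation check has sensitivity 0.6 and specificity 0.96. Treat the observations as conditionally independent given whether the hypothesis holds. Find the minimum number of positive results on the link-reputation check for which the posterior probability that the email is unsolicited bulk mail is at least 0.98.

Prior odds = 0.0025/0.9975 = 1/399.
False-positive rate = 1 − 0.96 = 0.04; likelihood ratio of a positive = 0.6/0.04 = 15.
Target odds: 0.98 ÷ 0.02 = 49.
Need (1/399) × 15ⁿ ≥ 49, i.e. 15ⁿ ≥ 19551.
15³ = 3375 falls short of 19551 but 15⁴ = 50625 reaches it, so n = 4.

4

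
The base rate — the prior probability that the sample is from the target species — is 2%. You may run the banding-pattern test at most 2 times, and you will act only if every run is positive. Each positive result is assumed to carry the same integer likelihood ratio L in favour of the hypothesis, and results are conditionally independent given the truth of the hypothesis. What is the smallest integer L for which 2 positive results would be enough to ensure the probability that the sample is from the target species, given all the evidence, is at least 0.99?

70

Prior odds = 0.02/0.98 = 1/49.
Target odds = 0.99/0.01 = 99.
Need L² ≥ 99 ÷ (1/49) = 4851.
69² = 4761 < 4851 ≤ 4900 = 70², so L = 70.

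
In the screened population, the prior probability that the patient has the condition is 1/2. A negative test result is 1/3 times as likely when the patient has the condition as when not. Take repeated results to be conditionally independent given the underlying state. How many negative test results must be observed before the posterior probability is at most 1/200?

Prior odds = 0.5/0.5 = 1.
Likelihood ratio per negative test result = 1/3.
Target posterior odds = 0.005/0.995 = 1/199.
Need 1 × (1/3)ⁿ ≤ 1/199, i.e. (1/3)ⁿ ≤ 1/199.
(1/3)⁴ = 1/81 is still above 1/199 but (1/3)⁵ = 1/243 is at or below it, so n = 5.

5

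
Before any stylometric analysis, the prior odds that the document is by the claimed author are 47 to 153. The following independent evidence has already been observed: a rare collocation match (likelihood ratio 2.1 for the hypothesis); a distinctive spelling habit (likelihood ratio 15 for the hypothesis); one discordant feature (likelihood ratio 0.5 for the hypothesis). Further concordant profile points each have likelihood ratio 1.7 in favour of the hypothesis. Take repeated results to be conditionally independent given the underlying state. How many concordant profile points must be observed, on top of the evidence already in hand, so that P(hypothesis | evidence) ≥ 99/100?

Prior odds = 47/153.
Combined Bayes factor of the evidence already in hand = 2.1 × 15 × 0.5 = 15.75.
Odds after that evidence = (47/153) × 15.75 = 329/68.
Target odds = 0.99/0.01 = 99.
Need 1.7ⁿ ≥ 99 ÷ (329/68) = 6732/329.
1.7⁵ = 1419857/100000 falls short of 6732/329 but 1.7⁶ = 24137569/1000000 reaches it, so n = 6.

6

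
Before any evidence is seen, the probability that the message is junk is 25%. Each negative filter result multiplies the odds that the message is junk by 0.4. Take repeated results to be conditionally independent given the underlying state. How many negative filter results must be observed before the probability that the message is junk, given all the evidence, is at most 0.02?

4

Prior odds = 0.25/0.75 = 1/3.
Likelihood ratio per negative filter result = 0.4.
Target odds: 0.02 ÷ 0.98 = 1/49.
Need (1/3) × 0.4ⁿ ≤ 1/49, i.e. 0.4ⁿ ≤ 3/49.
0.4³ = 0.064 is still above 3/49 but 0.4⁴ = 0.0256 is at or below it, so n = 4.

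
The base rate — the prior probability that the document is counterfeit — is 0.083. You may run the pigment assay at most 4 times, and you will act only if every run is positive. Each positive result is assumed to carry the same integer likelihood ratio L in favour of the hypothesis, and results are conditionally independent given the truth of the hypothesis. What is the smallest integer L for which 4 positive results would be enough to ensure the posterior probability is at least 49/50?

Prior odds = 0.083/0.917 = 83/917.
Target odds = 0.98/0.02 = 49.
Need L⁴ ≥ 49 ÷ (83/917) = 44933/83.
4⁴ = 256 < 44933/83 ≤ 625 = 5⁴, so L = 5.

5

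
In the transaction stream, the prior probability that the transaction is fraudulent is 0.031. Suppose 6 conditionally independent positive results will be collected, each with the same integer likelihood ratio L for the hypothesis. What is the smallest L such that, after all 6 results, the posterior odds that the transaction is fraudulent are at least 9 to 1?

3

Prior odds = 0.031/0.969 = 31/969.
Target odds = 9.
Need L⁶ ≥ 9 ÷ (31/969) = 8721/31.
2⁶ = 64 < 8721/31 ≤ 729 = 3⁶, so L = 3.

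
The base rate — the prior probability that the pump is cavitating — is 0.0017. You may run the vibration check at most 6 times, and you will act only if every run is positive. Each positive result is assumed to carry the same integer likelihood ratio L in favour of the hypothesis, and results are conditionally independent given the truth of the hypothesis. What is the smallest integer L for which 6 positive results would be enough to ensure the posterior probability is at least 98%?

6

Prior odds = 0.0017/0.9983 = 17/9983.
Target odds = 0.98/0.02 = 49.
Need L⁶ ≥ 49 ÷ (17/9983) = 489167/17.
5⁶ = 15625 < 489167/17 ≤ 46656 = 6⁶, so L = 6.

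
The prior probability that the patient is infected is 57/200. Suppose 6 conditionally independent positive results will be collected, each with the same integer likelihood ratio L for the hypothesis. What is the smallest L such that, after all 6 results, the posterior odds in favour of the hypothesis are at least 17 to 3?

Prior odds = 0.285/0.715 = 57/143.
Target odds = 17/3.
Need L⁶ ≥ 17/3 ÷ (57/143) = 2431/171.
1⁶ = 1 < 2431/171 ≤ 64 = 2⁶, so L = 2.

2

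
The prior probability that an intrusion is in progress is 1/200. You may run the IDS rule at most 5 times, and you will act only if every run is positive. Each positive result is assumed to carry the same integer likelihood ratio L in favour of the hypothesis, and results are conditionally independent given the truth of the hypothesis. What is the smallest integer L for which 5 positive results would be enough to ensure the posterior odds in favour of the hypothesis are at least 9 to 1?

5

Prior odds = 0.005/0.995 = 1/199.
Target odds = 9.
Need L⁵ ≥ 9 ÷ (1/199) = 1791.
4⁵ = 1024 < 1791 ≤ 3125 = 5⁵, so L = 5.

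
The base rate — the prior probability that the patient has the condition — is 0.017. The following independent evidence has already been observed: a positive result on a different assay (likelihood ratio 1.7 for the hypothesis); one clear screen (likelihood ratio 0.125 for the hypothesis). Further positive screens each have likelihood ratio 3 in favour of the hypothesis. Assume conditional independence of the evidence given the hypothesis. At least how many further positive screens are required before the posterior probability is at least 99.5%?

10

Prior odds = 0.017/0.983 = 17/983.
Combined Bayes factor of the evidence already in hand = 1.7 × 0.125 = 0.2125.
Odds after that evidence = (17/983) × 0.2125 = 289/78640.
Target odds = 0.995/0.005 = 199.
Need 3ⁿ ≥ 199 ÷ (289/78640) = 15649360/289.
3⁹ = 19683 falls short of 15649360/289 but 3¹⁰ = 59049 reaches it, so n = 10.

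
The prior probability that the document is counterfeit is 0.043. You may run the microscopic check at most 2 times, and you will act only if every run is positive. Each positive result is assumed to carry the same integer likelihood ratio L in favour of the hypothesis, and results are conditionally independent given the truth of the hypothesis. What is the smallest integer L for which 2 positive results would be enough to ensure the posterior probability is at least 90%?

15

Prior odds = 0.043/0.957 = 43/957.
Target odds = 0.9/0.1 = 9.
Need L² ≥ 9 ÷ (43/957) = 8613/43.
14² = 196 < 8613/43 ≤ 225 = 15², so L = 15.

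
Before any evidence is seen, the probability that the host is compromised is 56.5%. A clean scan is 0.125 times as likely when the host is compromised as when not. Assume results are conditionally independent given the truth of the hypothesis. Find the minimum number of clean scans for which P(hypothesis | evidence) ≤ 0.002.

4

Prior odds: 0.565 ÷ 0.435 = 113/87.
Likelihood ratio per clean scan = 0.125.
Target odds: 0.002 ÷ 0.998 = 1/499.
Require 0.125ⁿ ≤ 1/499 ÷ (113/87) = 87/56387.
0.125³ = 0.001953125 is still above 87/56387 but 0.125⁴ = 1/4096 is at or below it, so n = 4.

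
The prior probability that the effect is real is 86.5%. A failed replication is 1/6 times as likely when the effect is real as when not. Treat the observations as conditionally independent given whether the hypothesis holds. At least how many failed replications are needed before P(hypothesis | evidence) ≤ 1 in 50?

4

Prior odds = 0.865/0.135 = 173/27.
Likelihood ratio per failed replication = 1/6.
Target odds: 0.02 ÷ 0.98 = 1/49.
Require (1/6)ⁿ ≤ 1/49 ÷ (173/27) = 27/8477.
(1/6)³ = 1/216 is still above 27/8477 but (1/6)⁴ = 1/1296 is at or below it, so n = 4.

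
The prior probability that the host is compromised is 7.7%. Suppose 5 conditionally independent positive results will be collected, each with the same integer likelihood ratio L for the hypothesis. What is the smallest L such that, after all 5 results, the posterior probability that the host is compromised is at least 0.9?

3

Prior odds = 0.077/0.923 = 77/923.
Target odds = 0.9/0.1 = 9.
Need L⁵ ≥ 9 ÷ (77/923) = 8307/77.
2⁵ = 32 < 8307/77 ≤ 243 = 3⁵, so L = 3.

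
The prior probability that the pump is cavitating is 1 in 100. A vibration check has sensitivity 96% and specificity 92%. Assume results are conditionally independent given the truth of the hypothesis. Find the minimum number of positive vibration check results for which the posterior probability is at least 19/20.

Prior odds = 0.01/0.99 = 1/99.
False-positive rate = 1 − 0.92 = 0.08; likelihood ratio of a positive = 0.96/0.08 = 12.
Target odds: 0.95 ÷ 0.05 = 19.
Require 12ⁿ ≥ 19 ÷ (1/99) = 1881.
12³ = 1728 falls short of 1881 but 12⁴ = 20736 reaches it, so n = 4.

4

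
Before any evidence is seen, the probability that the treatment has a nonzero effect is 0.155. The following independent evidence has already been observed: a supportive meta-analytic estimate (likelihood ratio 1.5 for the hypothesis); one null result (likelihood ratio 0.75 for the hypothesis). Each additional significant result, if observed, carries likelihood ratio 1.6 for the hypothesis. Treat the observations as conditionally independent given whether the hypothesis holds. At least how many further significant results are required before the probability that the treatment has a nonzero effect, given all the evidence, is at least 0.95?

Prior odds = 0.155/0.845 = 31/169.
Combined Bayes factor of the evidence already in hand = 1.5 × 0.75 = 1.125.
Odds after that evidence = (31/169) × 1.125 = 279/1352.
Target odds = 0.95/0.05 = 19.
Need 1.6ⁿ ≥ 19 ÷ (279/1352) = 25688/279.
1.6⁹ = 134217728/1953125 falls short of 25688/279 but 1.6¹⁰ ≈109.951 reaches it, so n = 10.

10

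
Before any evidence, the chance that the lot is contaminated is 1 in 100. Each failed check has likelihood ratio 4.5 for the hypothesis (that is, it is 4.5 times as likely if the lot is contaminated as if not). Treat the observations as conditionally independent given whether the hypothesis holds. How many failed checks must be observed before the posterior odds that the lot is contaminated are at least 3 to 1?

Prior odds = 0.01/0.99 = 1/99.
Likelihood ratio per failed check = 4.5.
Target odds = 3.
Require 4.5ⁿ ≥ 3 ÷ (1/99) = 297.
4.5³ = 91.125 falls short of 297 but 4.5⁴ = 410.0625 reaches it, so n = 4.

4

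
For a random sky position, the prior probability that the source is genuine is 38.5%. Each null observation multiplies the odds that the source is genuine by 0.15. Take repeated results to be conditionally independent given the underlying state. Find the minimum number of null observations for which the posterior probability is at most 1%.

3

Prior odds: 0.385 ÷ 0.615 = 77/123.
Likelihood ratio per null observation = 0.15.
Target posterior odds = 0.01/0.99 = 1/99.
Need (77/123) × 0.15ⁿ ≤ 1/99, i.e. 0.15ⁿ ≤ 41/2541.
0.15² = 0.0225 is still above 41/2541 but 0.15³ = 0.003375 is at or below it, so n = 3.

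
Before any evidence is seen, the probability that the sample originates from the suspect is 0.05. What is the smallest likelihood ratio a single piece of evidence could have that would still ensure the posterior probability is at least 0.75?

Prior odds = 0.05/0.95 = 1/19.
Target odds = 0.75/0.25 = 3.
Required Bayes factor = 3 ÷ (1/19) = 57.

57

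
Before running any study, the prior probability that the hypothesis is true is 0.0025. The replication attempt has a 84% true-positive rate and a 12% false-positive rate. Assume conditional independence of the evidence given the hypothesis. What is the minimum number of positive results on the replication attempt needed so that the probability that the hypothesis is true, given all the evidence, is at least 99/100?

Prior odds: 0.0025 ÷ 0.9975 = 1/399.
Likelihood ratio of a positive result = 0.84/0.12 = 7.
Target posterior odds = 0.99/0.01 = 99.
Require 7ⁿ ≥ 99 ÷ (1/399) = 39501.
7⁵ = 16807 falls short of 39501 but 7⁶ = 117649 reaches it, so n = 6.

6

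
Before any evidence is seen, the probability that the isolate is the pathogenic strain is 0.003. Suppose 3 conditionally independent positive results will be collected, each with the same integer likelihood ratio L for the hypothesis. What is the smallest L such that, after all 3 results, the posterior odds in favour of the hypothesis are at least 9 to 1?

Prior odds = 0.003/0.997 = 3/997.
Target odds = 9.
Need L³ ≥ 9 ÷ (3/997) = 2991.
14³ = 2744 < 2991 ≤ 3375 = 15³, so L = 15.

15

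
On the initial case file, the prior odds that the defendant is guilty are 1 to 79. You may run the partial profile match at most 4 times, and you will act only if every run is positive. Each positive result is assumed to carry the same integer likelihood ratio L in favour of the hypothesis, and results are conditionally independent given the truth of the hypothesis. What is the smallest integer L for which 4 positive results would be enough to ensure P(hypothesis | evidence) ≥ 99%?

Prior odds = 1/79.
Target odds = 0.99/0.01 = 99.
Need L⁴ ≥ 99 ÷ (1/79) = 7821.
9⁴ = 6561 < 7821 ≤ 10000 = 10⁴, so L = 10.

10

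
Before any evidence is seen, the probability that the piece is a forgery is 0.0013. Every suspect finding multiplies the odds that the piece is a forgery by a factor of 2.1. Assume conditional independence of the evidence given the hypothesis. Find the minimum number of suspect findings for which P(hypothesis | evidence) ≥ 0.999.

19

Prior odds = 0.0013/0.9987 = 13/9987.
Likelihood ratio per suspect finding = 2.1.
Target posterior odds = 0.999/0.001 = 999.
Require 2.1ⁿ ≥ 999 ÷ (13/9987) = 9977013/13.
2.1¹⁸ ≈630881 falls short of 9977013/13 but 2.1¹⁹ ≈1.32485e+06 reaches it, so n = 19.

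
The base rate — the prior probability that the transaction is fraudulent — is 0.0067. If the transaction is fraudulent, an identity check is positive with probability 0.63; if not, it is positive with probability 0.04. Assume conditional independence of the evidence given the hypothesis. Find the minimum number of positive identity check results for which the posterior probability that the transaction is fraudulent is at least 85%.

Prior odds = 0.0067/0.9933 = 67/9933.
Likelihood ratio of a positive = 0.63/0.04 = 15.75.
Target odds: 0.85 ÷ 0.15 = 17/3.
Need (67/9933) × 15.75ⁿ ≥ 17/3, i.e. 15.75ⁿ ≥ 56287/67.
15.75² = 248.0625 falls short of 56287/67 but 15.75³ = 3906.984375 reaches it, so n = 3.

3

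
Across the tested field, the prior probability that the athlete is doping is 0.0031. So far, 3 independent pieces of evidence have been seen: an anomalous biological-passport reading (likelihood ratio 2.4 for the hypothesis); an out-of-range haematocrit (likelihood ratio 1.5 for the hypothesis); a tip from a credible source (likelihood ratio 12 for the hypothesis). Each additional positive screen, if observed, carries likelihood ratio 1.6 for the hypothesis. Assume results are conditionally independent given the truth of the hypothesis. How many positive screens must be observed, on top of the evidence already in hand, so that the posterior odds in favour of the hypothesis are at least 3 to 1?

7

Prior odds = 0.0031/0.9969 = 31/9969.
Combined Bayes factor of the evidence already in hand = 2.4 × 1.5 × 12 = 43.2.
Odds after that evidence = (31/9969) × 43.2 = 2232/16615.
Target odds = 3.
Need 1.6ⁿ ≥ 3 ÷ (2232/16615) = 16615/744.
1.6⁶ = 262144/15625 falls short of 16615/744 but 1.6⁷ = 2097152/78125 reaches it, so n = 7.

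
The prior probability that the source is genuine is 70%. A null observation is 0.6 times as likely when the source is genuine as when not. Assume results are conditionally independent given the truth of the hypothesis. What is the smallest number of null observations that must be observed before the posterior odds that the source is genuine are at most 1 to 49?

Prior odds = 0.7/0.3 = 7/3.
Likelihood ratio per null observation = 0.6.
Target odds = 1/49.
Require 0.6ⁿ ≤ 1/49 ÷ (7/3) = 3/343.
0.6⁹ = 19683/1953125 is still above 3/343 but 0.6¹⁰ = 59049/9765625 is at or below it, so n = 10.

10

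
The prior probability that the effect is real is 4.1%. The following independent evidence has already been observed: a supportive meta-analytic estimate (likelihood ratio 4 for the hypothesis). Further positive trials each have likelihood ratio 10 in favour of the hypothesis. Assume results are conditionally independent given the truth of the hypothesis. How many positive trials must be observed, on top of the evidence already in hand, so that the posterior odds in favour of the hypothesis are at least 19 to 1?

Prior odds = 0.041/0.959 = 41/959.
Bayes factor of the evidence already in hand = 4.
Odds after that evidence = (41/959) × 4 = 164/959.
Target odds = 19.
Need 10ⁿ ≥ 19 ÷ (164/959) = 18221/164.
10² = 100 falls short of 18221/164 but 10³ = 1000 reaches it, so n = 3.

3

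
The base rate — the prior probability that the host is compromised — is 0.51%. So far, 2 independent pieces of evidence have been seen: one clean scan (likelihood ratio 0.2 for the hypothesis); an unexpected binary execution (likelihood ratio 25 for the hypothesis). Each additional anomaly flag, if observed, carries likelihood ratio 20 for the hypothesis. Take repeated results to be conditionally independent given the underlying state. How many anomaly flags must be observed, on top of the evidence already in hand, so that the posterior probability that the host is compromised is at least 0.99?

3

Prior odds = 0.0051/0.9949 = 51/9949.
Combined Bayes factor of the evidence already in hand = 0.2 × 25 = 5.
Odds after that evidence = (51/9949) × 5 = 255/9949.
Target odds = 0.99/0.01 = 99.
Need 20ⁿ ≥ 99 ÷ (255/9949) = 328317/85.
20² = 400 falls short of 328317/85 but 20³ = 8000 reaches it, so n = 3.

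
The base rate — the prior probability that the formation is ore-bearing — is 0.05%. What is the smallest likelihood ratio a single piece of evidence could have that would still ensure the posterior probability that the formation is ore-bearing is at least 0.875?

Prior odds = 0.0005/0.9995 = 1/1999.
Target odds = 0.875/0.125 = 7.
Required Bayes factor = 7 ÷ (1/1999) = 13993.

13993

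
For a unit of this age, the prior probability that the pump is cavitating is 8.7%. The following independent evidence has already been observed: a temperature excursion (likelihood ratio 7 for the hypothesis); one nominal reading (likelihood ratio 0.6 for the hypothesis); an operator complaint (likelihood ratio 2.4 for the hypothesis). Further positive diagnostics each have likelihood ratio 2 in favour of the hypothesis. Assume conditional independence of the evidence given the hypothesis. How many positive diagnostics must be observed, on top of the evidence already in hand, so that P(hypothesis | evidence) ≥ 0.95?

Prior odds = 0.087/0.913 = 87/913.
Combined Bayes factor of the evidence already in hand = 7 × 0.6 × 2.4 = 10.08.
Odds after that evidence = (87/913) × 10.08 = 21924/22825.
Target odds = 0.95/0.05 = 19.
Need 2ⁿ ≥ 19 ÷ (21924/22825) = 433675/21924.
2⁴ = 16 falls short of 433675/21924 but 2⁵ = 32 reaches it, so n = 5.

5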